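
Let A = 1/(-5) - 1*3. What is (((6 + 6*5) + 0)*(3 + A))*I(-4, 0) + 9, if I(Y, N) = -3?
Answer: 153/5 ≈ 30.600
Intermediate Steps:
A = -16/5 (A = -⅕ - 3 = -16/5 ≈ -3.2000)
(((6 + 6*5) + 0)*(3 + A))*I(-4, 0) + 9 = (((6 + 6*5) + 0)*(3 - 16/5))*(-3) + 9 = (((6 + 30) + 0)*(-⅕))*(-3) + 9 = ((36 + 0)*(-⅕))*(-3) + 9 = (36*(-⅕))*(-3) + 9 = -36/5*(-3) + 9 = 108/5 + 9 = 153/5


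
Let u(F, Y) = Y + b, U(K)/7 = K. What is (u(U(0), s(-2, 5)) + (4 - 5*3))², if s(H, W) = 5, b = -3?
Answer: 81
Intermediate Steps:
U(K) = 7*K
u(F, Y) = -3 + Y (u(F, Y) = Y - 3 = -3 + Y)
(u(U(0), s(-2, 5)) + (4 - 5*3))² = ((-3 + 5) + (4 - 5*3))² = (2 + (4 - 15))² = (2 - 11)² = (-9)² = 81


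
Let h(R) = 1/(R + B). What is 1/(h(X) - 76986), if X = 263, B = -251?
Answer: -12/923831 ≈ -1.2989e-5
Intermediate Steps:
h(R) = 1/(-251 + R) (h(R) = 1/(R - 251) = 1/(-251 + R))
1/(h(X) - 76986) = 1/(1/(-251 + 263) - 76986) = 1/(1/12 - 76986) = 1/(-923831/12) = -12/923831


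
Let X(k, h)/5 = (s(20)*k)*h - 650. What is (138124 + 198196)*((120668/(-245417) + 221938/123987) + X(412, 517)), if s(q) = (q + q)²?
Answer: 17438551463525317800025600/30428517579 ≈ 5.7310e+14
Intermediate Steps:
s(q) = 4*q² (s(q) = (2*q)² = 4*q²)
X(k, h) = -3250 + 8000*h*k (X(k, h) = 5*(((4*20²)*k)*h - 650) = 5*(((4*400)*k)*h - 650) = 5*((1600*k)*h - 650) = 5*(1600*h*k - 650) = 5*(-650 + 1600*h*k) = -3250 + 8000*h*k)
(138124 + 198196)*((120668/(-245417) + 221938/123987) + X(412, 517)) = (138124 + 198196)*((120668/(-245417) + 221938/123987) + (-3250 + 8000*517*412)) = 336320*((120668*(-1/245417) + 221938*(1/123987)) + (-3250 + 1704032000)) = 336320*((-120668/245417 + 221938/123987) + 1704028750) = 336320*(39506094830/30428517579 + 1704028750) = 336320*(51851068814002491080/30428517579) = 17438551463525317800025600/30428517579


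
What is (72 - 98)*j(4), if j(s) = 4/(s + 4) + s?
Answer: -117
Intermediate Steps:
j(s) = s + 4/(4 + s) (j(s) = 4/(4 + s) + s = s + 4/(4 + s))
(72 - 98)*j(4) = (72 - 98)*((4 + 4² + 4*4)/(4 + 4)) = -26*(4 + 16 + 16)/8 = -13*36/4 = -26*9/2 = -117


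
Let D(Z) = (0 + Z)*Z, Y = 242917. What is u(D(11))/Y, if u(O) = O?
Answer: 121/242917 ≈ 0.00049811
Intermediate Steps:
D(Z) = Z² (D(Z) = Z*Z = Z²)
u(D(11))/Y = 11²/242917 = 121*(1/242917) = 121/242917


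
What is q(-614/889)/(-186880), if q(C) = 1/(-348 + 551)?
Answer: -1/37936640 ≈ -2.6360e-8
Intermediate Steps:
q(C) = 1/203
q(-614/889)/(-186880) = (1/203)/(-186880) = (1/203)*(-1/186880) = -1/37936640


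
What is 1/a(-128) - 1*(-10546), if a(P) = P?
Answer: 1349887/128 ≈ 10546.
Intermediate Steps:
1/a(-128) - 1*(-10546) = 1/(-128) - 1*(-10546) = -1/128 + 10546 = 1349887/128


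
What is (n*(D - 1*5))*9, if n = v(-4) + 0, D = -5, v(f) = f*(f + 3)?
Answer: -360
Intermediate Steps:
v(f) = f*(3 + f)
n = 4 (n = -4*(3 - 4) + 0 = -4*(-1) + 0 = 4 + 0 = 4)
(n*(D - 1*5))*9 = (4*(-5 - 1*5))*9 = (4*(-5 - 5))*9 = (4*(-10))*9 = -40*9 = -360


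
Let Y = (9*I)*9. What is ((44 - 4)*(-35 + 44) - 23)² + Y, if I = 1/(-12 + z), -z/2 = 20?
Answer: 5905507/52 ≈ 1.1357e+5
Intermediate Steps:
z = -40 (z = -2*20 = -40)
I = -1/52 (I = 1/(-12 - 40) = 1/(-52) = -1/52 ≈ -0.019231)
Y = -81/52 (Y = (9*(-1/52))*9 = -9/52*9 = -81/52 ≈ -1.5577)
((44 - 4)*(-35 + 44) - 23)² + Y = ((44 - 4)*(-35 + 44) - 23)² - 81/52 = (40*9 - 23)² - 81/52 = (360 - 23)² - 81/52 = 337² - 81/52 = 113569 - 81/52 = 5905507/52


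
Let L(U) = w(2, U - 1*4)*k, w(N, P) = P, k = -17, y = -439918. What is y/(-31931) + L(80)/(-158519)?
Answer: 69776616294/5061670189 ≈ 13.785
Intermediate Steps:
L(U) = 68 - 17*U (L(U) = (U - 1*4)*(-17) = (U - 4)*(-17) = (-4 + U)*(-17) = 68 - 17*U)
y/(-31931) + L(80)/(-158519) = -439918/(-31931) + (68 - 17*80)/(-158519) = -439918*(-1/31931) + (68 - 1360)*(-1/158519) = 439918/31931 - 1292*(-1/158519) = 439918/31931 + 1292/158519 = 69776616294/5061670189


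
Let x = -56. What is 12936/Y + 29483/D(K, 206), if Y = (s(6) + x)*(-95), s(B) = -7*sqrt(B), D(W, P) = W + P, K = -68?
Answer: 82245761/380190 - 924*sqrt(6)/2755 ≈ 215.51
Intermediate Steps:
D(W, P) = P + W
Y = 5320 + 665*sqrt(6) (Y = (-7*sqrt(6) - 56)*(-95) = (-56 - 7*sqrt(6))*(-95) = 5320 + 665*sqrt(6) ≈ 6948.9)
12936/Y + 29483/D(K, 206) = 12936/(5320 + 665*sqrt(6)) + 29483/(206 - 68) = 12936/(5320 + 665*sqrt(6)) + 29483/138 = 29483/138 + 12936/(5320 + 665*sqrt(6))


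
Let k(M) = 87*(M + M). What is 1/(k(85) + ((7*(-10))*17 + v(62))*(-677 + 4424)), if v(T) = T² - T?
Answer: 1/9727014 ≈ 1.0281e-7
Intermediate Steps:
k(M) = 174*M (k(M) = 87*(2*M) = 174*M)
1/(k(85) + ((7*(-10))*17 + v(62))*(-677 + 4424)) = 1/(174*85 + ((7*(-10))*17 + 62*(-1 + 62))*(-677 + 4424)) = 1/(14790 + (-70*17 + 62*61)*3747) = 1/(14790 + (-1190 + 3782)*3747) = 1/(14790 + 2592*3747) = 1/(14790 + 9712224) = 1/9727014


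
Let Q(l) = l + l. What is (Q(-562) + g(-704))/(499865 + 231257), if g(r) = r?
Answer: -914/365561 ≈ -0.0025003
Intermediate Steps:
Q(l) = 2*l
(Q(-562) + g(-704))/(499865 + 231257) = (2*(-562) - 704)/(499865 + 231257) = (-1124 - 704)/731122 = -1828*1/731122 = -914/365561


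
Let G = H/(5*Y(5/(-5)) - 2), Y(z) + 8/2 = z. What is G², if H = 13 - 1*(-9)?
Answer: 484/729 ≈ 0.66392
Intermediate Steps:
Y(z) = -4 + z
H = 22 (H = 13 + 9 = 22)
G = -22/27 (G = 22/(5*(-4 + 5/(-5)) - 2) = 22/(5*(-4 + 5*(-⅕)) - 2) = 22/(5*(-4 - 1) - 2) = 22/(5*(-5) - 2) = 22/(-25 - 2) = 22/(-27) = 22*(-1/27) = -22/27 ≈ -0.81481)
G² = (-22/27)² = 484/729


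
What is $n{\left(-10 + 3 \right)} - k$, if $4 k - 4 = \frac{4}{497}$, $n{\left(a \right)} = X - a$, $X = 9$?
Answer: $\frac{7454}{497} \approx 14.998$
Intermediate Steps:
$n{\left(a \right)} = 9 - a$
$k = \frac{498}{497}$ ($k = 1 + \frac{4 \cdot \frac{1}{497}}{4} = 1 + \frac{1}{4} \cdot \frac{4}{497} = 1 + \frac{1}{497} = \frac{498}{497} \approx 1.002$)
$n{\left(-10 + 3 \right)} - k = \left(9 - \left(-10 + 3\right)\right) - \frac{498}{497} = \left(9 - -7\right) - \frac{498}{497} = \left(9 + 7\right) - \frac{498}{497} = 16 - \frac{498}{497} = \frac{7454}{497}$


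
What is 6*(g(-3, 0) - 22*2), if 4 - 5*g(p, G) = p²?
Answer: -270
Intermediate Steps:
g(p, G) = ⅘ - p²/5
6*(g(-3, 0) - 22*2) = 6*((⅘ - ⅕*(-3)²) - 22*2) = 6*((⅘ - ⅕*9) - 44) = 6*((⅘ - 9/5) - 44) = 6*(-1 - 44) = 6*(-45) = -270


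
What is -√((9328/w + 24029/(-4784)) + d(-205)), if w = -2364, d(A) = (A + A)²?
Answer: -√83981158818049857/706836 ≈ -409.99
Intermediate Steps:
d(A) = 4*A² (d(A) = (2*A)² = 4*A²)
-√((9328/w + 24029/(-4784)) + d(-205)) = -√((9328/(-2364) + 24029/(-4784)) + 4*(-205)²) = -√((9328*(-1/2364) + 24029*(-1/4784)) + 4*42025) = -√((-2332/591 - 24029/4784) + 168100) = -√(-25357427/2827344 + 168100) = -√(475251168973/2827344) = -√83981158818049857/706836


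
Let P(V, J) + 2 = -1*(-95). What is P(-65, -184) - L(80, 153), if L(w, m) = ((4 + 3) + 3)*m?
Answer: -1437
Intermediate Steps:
P(V, J) = 93 (P(V, J) = -2 - 1*(-95) = -2 + 95 = 93)
L(w, m) = 10*m (L(w, m) = (7 + 3)*m = 10*m)
P(-65, -184) - L(80, 153) = 93 - 10*153 = 93 - 1*1530 = 93 - 1530 = -1437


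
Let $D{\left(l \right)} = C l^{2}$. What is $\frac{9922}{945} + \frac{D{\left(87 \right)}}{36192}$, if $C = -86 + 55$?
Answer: $\frac{1578887}{393120} \approx 4.0163$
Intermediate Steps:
$C = -31$
$D{\left(l \right)} = - 31 l^{2}$
$\frac{9922}{945} + \frac{D{\left(87 \right)}}{36192} = \frac{9922}{945} + \frac{\left(-31\right) 87^{2}}{36192} = 9922 \cdot \frac{1}{945} + \left(-31\right) 7569 \cdot \frac{1}{36192} = \frac{9922}{945} - \frac{2697}{416} = \frac{1578887}{393120}$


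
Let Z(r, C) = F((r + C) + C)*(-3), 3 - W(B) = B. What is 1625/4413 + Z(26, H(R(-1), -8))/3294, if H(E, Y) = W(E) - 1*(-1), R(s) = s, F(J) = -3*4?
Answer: 102067/269193 ≈ 0.37916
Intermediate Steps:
W(B) = 3 - B
F(J) = -12
H(E, Y) = 4 - E (H(E, Y) = (3 - E) - 1*(-1) = (3 - E) + 1 = 4 - E)
Z(r, C) = 36 (Z(r, C) = -12*(-3) = 36)
1625/4413 + Z(26, H(R(-1), -8))/3294 = 1625/4413 + 36/3294 = 1625*(1/4413) + 36*(1/3294) = 1625/4413 + 2/183 = 102067/269193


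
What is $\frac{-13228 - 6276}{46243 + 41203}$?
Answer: $- \frac{424}{1901} \approx -0.22304$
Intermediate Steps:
$\frac{-13228 - 6276}{46243 + 41203} = - \frac{19504}{87446} = \left(-19504\right) \frac{1}{87446} = - \frac{424}{1901}$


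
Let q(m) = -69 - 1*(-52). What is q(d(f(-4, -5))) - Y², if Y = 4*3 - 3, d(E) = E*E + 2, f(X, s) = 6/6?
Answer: -98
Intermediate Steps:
f(X, s) = 1 (f(X, s) = 6*(⅙) = 1)
d(E) = 2 + E² (d(E) = E² + 2 = 2 + E²)
Y = 9 (Y = 12 - 3 = 9)
q(m) = -17 (q(m) = -69 + 52 = -17)
q(d(f(-4, -5))) - Y² = -17 - 1*9² = -17 - 1*81 = -17 - 81 = -98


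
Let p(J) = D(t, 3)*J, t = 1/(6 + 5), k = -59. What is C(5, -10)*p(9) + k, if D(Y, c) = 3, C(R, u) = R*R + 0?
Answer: 616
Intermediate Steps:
C(R, u) = R² (C(R, u) = R² + 0 = R²)
t = 1/11 ≈ 0.090909
p(J) = 3*J
C(5, -10)*p(9) + k = 5²*(3*9) - 59 = 25*27 - 59 = 675 - 59 = 616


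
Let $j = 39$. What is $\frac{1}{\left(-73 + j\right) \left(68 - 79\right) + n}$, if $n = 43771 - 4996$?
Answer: $\frac{1}{39149} \approx 2.5543 \cdot 10^{-5}$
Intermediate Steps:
$n = 38775$
$\frac{1}{\left(-73 + j\right) \left(68 - 79\right) + n} = \frac{1}{\left(-73 + 39\right) \left(68 - 79\right) + 38775} = \frac{1}{\left(-34\right) \left(-11\right) + 38775} = \frac{1}{374 + 38775} = \frac{1}{39149}$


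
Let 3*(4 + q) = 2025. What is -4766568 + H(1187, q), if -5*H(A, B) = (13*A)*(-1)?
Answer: -23817409/5 ≈ -4.7635e+6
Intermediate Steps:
q = 671 (q = -4 + (⅓)*2025 = -4 + 675 = 671)
H(A, B) = 13*A/5 (H(A, B) = -13*A*(-1)/5 = -(-13)*A/5 = 13*A/5)
-4766568 + H(1187, q) = -4766568 + (13/5)*1187 = -4766568 + 15431/5 = -23817409/5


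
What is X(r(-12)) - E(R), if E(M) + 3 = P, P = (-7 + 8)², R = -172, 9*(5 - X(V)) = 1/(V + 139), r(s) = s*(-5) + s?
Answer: 11780/1683 ≈ 6.9994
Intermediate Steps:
r(s) = -4*s (r(s) = -5*s + s = -4*s)
X(V) = 5 - 1/(9*(139 + V)) (X(V) = 5 - 1/(9*(V + 139)) = 5 - 1/(9*(139 + V)))
P = 1 (P = 1² = 1)
E(M) = -2 (E(M) = -3 + 1 = -2)
X(r(-12)) - E(R) = (6254 + 45*(-4*(-12)))/(9*(139 - 4*(-12))) - 1*(-2) = (6254 + 45*48)/(9*(139 + 48)) + 2 = (⅑)*(6254 + 2160)/187 + 2 = (⅑)*(1/187)*8414 + 2 = 8414/1683 + 2 = 11780/1683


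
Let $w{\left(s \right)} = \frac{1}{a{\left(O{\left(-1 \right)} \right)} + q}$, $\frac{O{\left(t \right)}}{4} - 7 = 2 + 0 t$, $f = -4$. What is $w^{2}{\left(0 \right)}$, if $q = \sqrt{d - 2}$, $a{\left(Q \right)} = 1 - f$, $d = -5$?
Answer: $\frac{1}{\left(5 + i \sqrt{7}\right)^{2}} \approx 0.017578 - 0.025837 i$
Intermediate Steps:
$O{\left(t \right)} = 36$ ($O{\left(t \right)} = 28 + 4 \left(2 + 0 t\right) = 28 + 4 \left(2 + 0\right) = 28 + 4 \cdot 2 = 28 + 8 = 36$)
$a{\left(Q \right)} = 5$ ($a{\left(Q \right)} = 1 - -4 = 1 + 4 = 5$)
$q = i \sqrt{7}$ ($q = \sqrt{-5 - 2} = \sqrt{-7} = i \sqrt{7} \approx 2.6458 i$)
$w{\left(s \right)} = \frac{1}{5 + i \sqrt{7}}$
$w^{2}{\left(0 \right)} = \left(\frac{5}{32} - \frac{i \sqrt{7}}{32}\right)^{2}$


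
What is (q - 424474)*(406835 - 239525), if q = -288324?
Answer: -119258233380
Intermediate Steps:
(q - 424474)*(406835 - 239525) = (-288324 - 424474)*(406835 - 239525) = -712798*167310 = -119258233380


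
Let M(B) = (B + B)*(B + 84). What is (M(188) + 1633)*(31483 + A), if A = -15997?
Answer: 1609072830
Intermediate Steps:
M(B) = 2*B*(84 + B) (M(B) = (2*B)*(84 + B) = 2*B*(84 + B))
(M(188) + 1633)*(31483 + A) = (2*188*(84 + 188) + 1633)*(31483 - 15997) = (2*188*272 + 1633)*15486 = (102272 + 1633)*15486 = 103905*15486 = 1609072830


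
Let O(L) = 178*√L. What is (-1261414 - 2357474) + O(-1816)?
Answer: -3618888 + 356*I*√454 ≈ -3.6189e+6 + 7585.4*I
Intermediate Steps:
(-1261414 - 2357474) + O(-1816) = (-1261414 - 2357474) + 178*√(-1816) = -3618888 + 178*(2*I*√454) = -3618888 + 356*I*√454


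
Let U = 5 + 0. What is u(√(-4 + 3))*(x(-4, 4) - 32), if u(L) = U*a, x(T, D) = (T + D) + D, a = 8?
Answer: -1120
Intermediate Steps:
U = 5
x(T, D) = T + 2*D (x(T, D) = (D + T) + D = T + 2*D)
u(L) = 40 (u(L) = 5*8 = 40)
u(√(-4 + 3))*(x(-4, 4) - 32) = 40*((-4 + 2*4) - 32) = 40*((-4 + 8) - 32) = 40*(4 - 32) = 40*(-28) = -1120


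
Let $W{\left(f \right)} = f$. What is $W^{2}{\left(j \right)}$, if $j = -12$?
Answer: $144$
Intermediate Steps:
$W^{2}{\left(j \right)} = \left(-12\right)^{2} = 144$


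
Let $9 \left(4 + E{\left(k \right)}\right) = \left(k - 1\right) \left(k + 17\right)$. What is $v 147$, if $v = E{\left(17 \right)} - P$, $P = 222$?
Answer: $- \frac{73010}{3} \approx -24337.0$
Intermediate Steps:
$E{\left(k \right)} = -4 + \frac{\left(-1 + k\right) \left(17 + k\right)}{9}$ ($E{\left(k \right)} = -4 + \frac{\left(k - 1\right) \left(k + 17\right)}{9} = -4 + \frac{\left(-1 + k\right) \left(17 + k\right)}{9}$)
$v = - \frac{1490}{9}$ ($v = \left(- \frac{53}{9} + \frac{17^{2}}{9} + \frac{16}{9} \cdot 17\right) - 222 = \left(- \frac{53}{9} + \frac{1}{9} \cdot 289 + \frac{272}{9}\right) - 222 = \left(- \frac{53}{9} + \frac{289}{9} + \frac{272}{9}\right) - 222 = \frac{508}{9} - 222 = - \frac{1490}{9} \approx -165.56$)
$v 147 = \left(- \frac{1490}{9}\right) 147 = - \frac{73010}{3}$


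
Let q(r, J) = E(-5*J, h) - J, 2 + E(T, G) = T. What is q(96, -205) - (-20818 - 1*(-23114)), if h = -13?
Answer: -1068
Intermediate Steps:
E(T, G) = -2 + T
q(r, J) = -2 - 6*J (q(r, J) = (-2 - 5*J) - J = -2 - 6*J)
q(96, -205) - (-20818 - 1*(-23114)) = (-2 - 6*(-205)) - (-20818 - 1*(-23114)) = (-2 + 1230) - (-20818 + 23114) = 1228 - 1*2296 = 1228 - 2296 = -1068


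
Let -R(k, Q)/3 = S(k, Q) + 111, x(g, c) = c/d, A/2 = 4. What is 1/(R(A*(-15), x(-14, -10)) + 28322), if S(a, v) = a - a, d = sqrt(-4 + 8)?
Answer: 1/27989 ≈ 3.5728e-5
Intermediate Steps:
A = 8 (A = 2*4 = 8)
d = 2 (d = sqrt(4) = 2)
S(a, v) = 0
x(g, c) = c/2
R(k, Q) = -333 (R(k, Q) = -3*(0 + 111) = -3*111 = -333)
1/(R(A*(-15), x(-14, -10)) + 28322) = 1/(-333 + 28322) = 1/27989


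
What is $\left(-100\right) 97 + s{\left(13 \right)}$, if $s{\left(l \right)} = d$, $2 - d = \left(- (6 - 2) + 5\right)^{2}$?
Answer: $-9699$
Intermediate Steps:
$d = 1$ ($d = 2 - \left(- (6 - 2) + 5\right)^{2} = 2 - \left(\left(-1\right) 4 + 5\right)^{2} = 2 - \left(-4 + 5\right)^{2} = 2 - 1^{2} = 2 - 1 = 1$)
$s{\left(l \right)} = 1$
$\left(-100\right) 97 + s{\left(13 \right)} = \left(-100\right) 97 + 1 = -9700 + 1 = -9699$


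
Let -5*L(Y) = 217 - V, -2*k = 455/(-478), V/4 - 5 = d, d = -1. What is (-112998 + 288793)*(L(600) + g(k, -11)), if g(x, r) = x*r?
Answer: -7635866779/956 ≈ -7.9873e+6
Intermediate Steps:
V = 16 (V = 20 + 4*(-1) = 20 - 4 = 16)
k = 455/956 (k = -455/(2*(-478)) = -455*(-1)/(2*478) = -½*(-455/478) = 455/956 ≈ 0.47594)
g(x, r) = r*x
L(Y) = -201/5 (L(Y) = -(217 - 1*16)/5 = -(217 - 16)/5 = -⅕*201 = -201/5)
(-112998 + 288793)*(L(600) + g(k, -11)) = (-112998 + 288793)*(-201/5 - 11*455/956) = 175795*(-201/5 - 5005/956) = 175795*(-217181/4780) = -7635866779/956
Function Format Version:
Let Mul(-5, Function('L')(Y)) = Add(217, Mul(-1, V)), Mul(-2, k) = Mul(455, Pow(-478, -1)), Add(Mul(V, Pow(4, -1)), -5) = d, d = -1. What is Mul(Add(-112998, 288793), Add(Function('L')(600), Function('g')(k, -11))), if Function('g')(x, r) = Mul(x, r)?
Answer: Rational(-7635866779, 956) ≈ -7.9873e+6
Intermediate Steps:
V = 16 (V = Add(20, Mul(4, -1)) = Add(20, -4) = 16)
k = Rational(455, 956) (k = Mul(Rational(-1, 2), Mul(455, Pow(-478, -1))) = Mul(Rational(-1, 2), Mul(455, Rational(-1, 478))) = Mul(Rational(-1, 2), Rational(-455, 478)) = Rational(455, 956) ≈ 0.47594)
Function('g')(x, r) = Mul(r, x)
Function('L')(Y) = Rational(-201, 5) (Function('L')(Y) = Mul(Rational(-1, 5), Add(217, Mul(-1, 16))) = Mul(Rational(-1, 5), Add(217, -16)) = Mul(Rational(-1, 5), 201) = Rational(-201, 5))
Mul(Add(-112998, 288793), Add(Function('L')(600), Function('g')(k, -11))) = Mul(Add(-112998, 288793), Add(Rational(-201, 5), Mul(-11, Rational(455, 956)))) = Mul(175795, Add(Rational(-201, 5), Rational(-5005, 956))) = Mul(175795, Rational(-217181, 4780)) = Rational(-7635866779, 956)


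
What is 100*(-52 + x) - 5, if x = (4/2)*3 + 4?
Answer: -4205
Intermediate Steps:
x = 10 (x = (4*(½))*3 + 4 = 2*3 + 4 = 6 + 4 = 10)
100*(-52 + x) - 5 = 100*(-52 + 10) - 5 = 100*(-42) - 5 = -4200 - 5 = -4205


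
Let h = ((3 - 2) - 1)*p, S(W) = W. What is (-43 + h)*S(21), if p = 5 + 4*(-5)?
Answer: -903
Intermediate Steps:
p = -15 (p = 5 - 20 = -15)
h = 0 (h = ((3 - 2) - 1)*(-15) = (1 - 1)*(-15) = 0*(-15) = 0)
(-43 + h)*S(21) = (-43 + 0)*21 = -43*21 = -903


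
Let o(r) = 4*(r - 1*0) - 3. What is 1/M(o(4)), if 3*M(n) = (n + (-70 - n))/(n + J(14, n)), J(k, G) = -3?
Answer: -3/7 ≈ -0.42857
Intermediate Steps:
o(r) = -3 + 4*r (o(r) = 4*(r + 0) - 3 = 4*r - 3 = -3 + 4*r)
M(n) = -70/(3*(-3 + n)) (M(n) = ((n + (-70 - n))/(n - 3))/3 = (-70/(-3 + n))/3 = -70/(3*(-3 + n)))
1/M(o(4)) = 1/(-70/(-9 + 3*(-3 + 4*4))) = 1/(-70/(-9 + 3*(-3 + 16))) = 1/(-70/(-9 + 3*13)) = 1/(-70/(-9 + 39)) = 1/(-70/30) = 1/(-70*1/30) = 1/(-7/3) = -3/7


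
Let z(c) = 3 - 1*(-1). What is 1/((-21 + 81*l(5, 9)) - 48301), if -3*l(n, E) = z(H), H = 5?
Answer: -1/48430 ≈ -2.0648e-5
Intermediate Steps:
z(c) = 4 (z(c) = 3 + 1 = 4)
l(n, E) = -4/3 (l(n, E) = -1/3*4 = -4/3)
1/((-21 + 81*l(5, 9)) - 48301) = 1/((-21 + 81*(-4/3)) - 48301) = 1/((-21 - 108) - 48301) = 1/(-129 - 48301) = 1/(-48430) = -1/48430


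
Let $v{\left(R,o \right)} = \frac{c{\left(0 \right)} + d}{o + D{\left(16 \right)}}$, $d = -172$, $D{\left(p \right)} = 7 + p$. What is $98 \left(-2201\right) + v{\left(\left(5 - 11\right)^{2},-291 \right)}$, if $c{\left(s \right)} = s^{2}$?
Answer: $- \frac{14451723}{67} \approx -2.157 \cdot 10^{5}$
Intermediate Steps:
$v{\left(R,o \right)} = - \frac{172}{23 + o}$ ($v{\left(R,o \right)} = \frac{0^{2} - 172}{o + \left(7 + 16\right)} = \frac{0 - 172}{o + 23} = - \frac{172}{23 + o}$)
$98 \left(-2201\right) + v{\left(\left(5 - 11\right)^{2},-291 \right)} = 98 \left(-2201\right) - \frac{172}{23 - 291} = -215698 - \frac{172}{-268} = -215698 - - \frac{43}{67} = -215698 + \frac{43}{67} = - \frac{14451723}{67}$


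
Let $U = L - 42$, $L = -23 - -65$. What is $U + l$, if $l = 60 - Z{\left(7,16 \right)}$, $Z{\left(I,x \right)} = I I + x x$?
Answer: $-245$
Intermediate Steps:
$L = 42$ ($L = -23 + 65 = 42$)
$Z{\left(I,x \right)} = I^{2} + x^{2}$
$U = 0$ ($U = 42 - 42 = 0$)
$l = -245$ ($l = 60 - \left(7^{2} + 16^{2}\right) = 60 - \left(49 + 256\right) = 60 - 305 = -245$)
$U + l = 0 - 245 = -245$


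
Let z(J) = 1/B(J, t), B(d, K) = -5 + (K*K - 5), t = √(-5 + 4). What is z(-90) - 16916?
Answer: -186077/11 ≈ -16916.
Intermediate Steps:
t = I (t = √(-1) = I ≈ 1.0*I)
B(d, K) = -10 + K² (B(d, K) = -5 + (K² - 5) = -5 + (-5 + K²) = -10 + K²)
z(J) = -1/11 (z(J) = 1/(-10 + I²) = 1/(-10 - 1) = 1/(-11) = -1/11)
z(-90) - 16916 = -1/11 - 16916 = -186077/11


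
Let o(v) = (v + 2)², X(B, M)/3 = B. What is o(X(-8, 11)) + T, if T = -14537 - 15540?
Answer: -29593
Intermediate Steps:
X(B, M) = 3*B
o(v) = (2 + v)²
T = -30077
o(X(-8, 11)) + T = (2 + 3*(-8))² - 30077 = (2 - 24)² - 30077 = (-22)² - 30077 = 484 - 30077 = -29593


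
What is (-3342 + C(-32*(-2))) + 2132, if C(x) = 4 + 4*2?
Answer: -1198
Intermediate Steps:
C(x) = 12 (C(x) = 4 + 8 = 12)
(-3342 + C(-32*(-2))) + 2132 = (-3342 + 12) + 2132 = -3330 + 2132 = -1198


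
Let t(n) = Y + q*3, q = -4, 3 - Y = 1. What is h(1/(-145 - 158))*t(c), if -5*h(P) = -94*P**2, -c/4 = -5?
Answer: -188/91809 ≈ -0.0020477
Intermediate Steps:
Y = 2 (Y = 3 - 1*1 = 3 - 1 = 2)
c = 20 (c = -4*(-5) = 20)
t(n) = -10 (t(n) = 2 - 4*3 = 2 - 12 = -10)
h(P) = 94*P**2/5 (h(P) = -(-94)*P**2/5 = 94*P**2/5)
h(1/(-145 - 158))*t(c) = (94*(1/(-145 - 158))**2/5)*(-10) = (94*(1/(-303))**2/5)*(-10) = (94*(-1/303)**2/5)*(-10) = ((94/5)*(1/91809))*(-10) = (94/459045)*(-10) = -188/91809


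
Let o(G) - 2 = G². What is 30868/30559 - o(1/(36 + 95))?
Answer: -519150809/524422999 ≈ -0.98995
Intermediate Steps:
o(G) = 2 + G²
30868/30559 - o(1/(36 + 95)) = 30868/30559 - (2 + (1/(36 + 95))²) = 30868*(1/30559) - (2 + (1/131)²) = 30868/30559 - (2 + (1/131)²) = 30868/30559 - (2 + 1/17161) = 30868/30559 - 1*34323/17161 = 30868/30559 - 34323/17161 = -519150809/524422999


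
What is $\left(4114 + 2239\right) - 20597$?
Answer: $-14244$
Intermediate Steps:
$\left(4114 + 2239\right) - 20597 = 6353 - 20597 = -14244$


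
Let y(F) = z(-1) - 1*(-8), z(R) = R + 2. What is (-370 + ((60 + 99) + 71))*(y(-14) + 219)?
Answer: -31920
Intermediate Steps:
z(R) = 2 + R
y(F) = 9 (y(F) = (2 - 1) - 1*(-8) = 1 + 8 = 9)
(-370 + ((60 + 99) + 71))*(y(-14) + 219) = (-370 + ((60 + 99) + 71))*(9 + 219) = (-370 + (159 + 71))*228 = (-370 + 230)*228 = -140*228 = -31920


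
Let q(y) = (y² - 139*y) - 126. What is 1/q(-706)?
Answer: 1/596444 ≈ 1.6766e-6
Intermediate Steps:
q(y) = -126 + y² - 139*y
1/q(-706) = 1/(-126 + (-706)² - 139*(-706)) = 1/(-126 + 498436 + 98134) = 1/596444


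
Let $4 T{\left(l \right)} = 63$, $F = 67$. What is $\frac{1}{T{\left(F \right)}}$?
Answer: $\frac{4}{63} \approx 0.063492$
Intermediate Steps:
$T{\left(l \right)} = \frac{63}{4}$ ($T{\left(l \right)} = \frac{1}{4} \cdot 63 = \frac{63}{4}$)
$\frac{1}{T{\left(F \right)}} = \frac{1}{\frac{63}{4}} = \frac{4}{63}$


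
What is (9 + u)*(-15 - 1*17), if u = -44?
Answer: 1120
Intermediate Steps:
(9 + u)*(-15 - 1*17) = (9 - 44)*(-15 - 1*17) = -35*(-15 - 17) = -35*(-32) = 1120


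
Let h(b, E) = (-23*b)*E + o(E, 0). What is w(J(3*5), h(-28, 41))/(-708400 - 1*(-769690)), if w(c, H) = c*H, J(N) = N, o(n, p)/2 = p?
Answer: 13202/2043 ≈ 6.4621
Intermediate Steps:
o(n, p) = 2*p
h(b, E) = -23*E*b (h(b, E) = (-23*b)*E + 2*0 = -23*E*b + 0 = -23*E*b)
w(c, H) = H*c
w(J(3*5), h(-28, 41))/(-708400 - 1*(-769690)) = ((-23*41*(-28))*(3*5))/(-708400 - 1*(-769690)) = (26404*15)/(-708400 + 769690) = 396060/61290 = 396060*(1/61290) = 13202/2043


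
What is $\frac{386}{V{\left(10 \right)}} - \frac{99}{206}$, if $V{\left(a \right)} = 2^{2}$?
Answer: $\frac{9890}{103} \approx 96.019$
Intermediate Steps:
$V{\left(a \right)} = 4$
$\frac{386}{V{\left(10 \right)}} - \frac{99}{206} = \frac{386}{4} - \frac{99}{206} = 386 \cdot \frac{1}{4} - \frac{99}{206} = \frac{193}{2} - \frac{99}{206} = \frac{9890}{103}$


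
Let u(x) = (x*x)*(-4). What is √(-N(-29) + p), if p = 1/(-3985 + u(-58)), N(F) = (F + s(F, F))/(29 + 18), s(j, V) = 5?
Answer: √343086079399/819727 ≈ 0.71455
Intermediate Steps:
u(x) = -4*x² (u(x) = x²*(-4) = -4*x²)
N(F) = 5/47 + F/47 (N(F) = (F + 5)/(29 + 18) = (5 + F)/47 = (5 + F)*(1/47) = 5/47 + F/47)
p = -1/17441 (p = 1/(-3985 - 4*(-58)²) = 1/(-3985 - 4*3364) = 1/(-3985 - 13456) = 1/(-17441) = -1/17441 ≈ -5.7336e-5)
√(-N(-29) + p) = √(-(5/47 + (1/47)*(-29)) - 1/17441) = √(-(5/47 - 29/47) - 1/17441) = √(-1*(-24/47) - 1/17441) = √(24/47 - 1/17441) = √(418537/819727) = √343086079399/819727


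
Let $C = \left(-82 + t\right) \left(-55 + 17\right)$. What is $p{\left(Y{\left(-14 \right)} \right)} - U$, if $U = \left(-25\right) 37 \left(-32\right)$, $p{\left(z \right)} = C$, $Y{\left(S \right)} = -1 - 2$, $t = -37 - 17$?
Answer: $-24432$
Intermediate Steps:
$t = -54$
$C = 5168$ ($C = \left(-82 - 54\right) \left(-55 + 17\right) = \left(-136\right) \left(-38\right) = 5168$)
$Y{\left(S \right)} = -3$
$p{\left(z \right)} = 5168$
$U = 29600$ ($U = \left(-925\right) \left(-32\right) = 29600$)
$p{\left(Y{\left(-14 \right)} \right)} - U = 5168 - 29600 = -24432$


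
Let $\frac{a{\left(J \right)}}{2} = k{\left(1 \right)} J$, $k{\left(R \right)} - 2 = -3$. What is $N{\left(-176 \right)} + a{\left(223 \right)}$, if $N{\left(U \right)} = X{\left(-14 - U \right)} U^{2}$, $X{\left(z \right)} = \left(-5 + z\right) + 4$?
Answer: $4986690$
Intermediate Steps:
$k{\left(R \right)} = -1$ ($k{\left(R \right)} = 2 - 3 = -1$)
$X{\left(z \right)} = -1 + z$
$a{\left(J \right)} = - 2 J$ ($a{\left(J \right)} = 2 \left(- J\right) = - 2 J$)
$N{\left(U \right)} = U^{2} \left(-15 - U\right)$ ($N{\left(U \right)} = \left(-1 - \left(14 + U\right)\right) U^{2} = \left(-15 - U\right) U^{2} = U^{2} \left(-15 - U\right)$)
$N{\left(-176 \right)} + a{\left(223 \right)} = \left(-176\right)^{2} \left(-15 - -176\right) - 446 = 30976 \left(-15 + 176\right) - 446 = 30976 \cdot 161 - 446 = 4987136 - 446 = 4986690$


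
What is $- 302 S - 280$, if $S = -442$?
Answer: $133204$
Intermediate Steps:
$- 302 S - 280 = \left(-302\right) \left(-442\right) - 280 = 133484 - 280 = 133204$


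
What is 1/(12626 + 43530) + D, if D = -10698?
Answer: -600756887/56156 ≈ -10698.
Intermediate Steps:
1/(12626 + 43530) + D = 1/(12626 + 43530) - 10698 = 1/56156 - 10698 = -600756887/56156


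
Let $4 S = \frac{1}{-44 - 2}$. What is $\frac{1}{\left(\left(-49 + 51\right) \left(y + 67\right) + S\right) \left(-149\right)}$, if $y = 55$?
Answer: $- \frac{184}{6689355} \approx -2.7506 \cdot 10^{-5}$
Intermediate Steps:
$S = - \frac{1}{184}$ ($S = \frac{1}{4 \left(-44 - 2\right)} = \frac{1}{4 \left(-46\right)} = \frac{1}{4} \left(- \frac{1}{46}\right) = - \frac{1}{184} \approx -0.0054348$)
$\frac{1}{\left(\left(-49 + 51\right) \left(y + 67\right) + S\right) \left(-149\right)} = \frac{1}{\left(\left(-49 + 51\right) \left(55 + 67\right) - \frac{1}{184}\right) \left(-149\right)} = \frac{1}{\left(2 \cdot 122 - \frac{1}{184}\right) \left(-149\right)} = \frac{1}{\left(244 - \frac{1}{184}\right) \left(-149\right)} = \frac{1}{\frac{44895}{184} \left(-149\right)} = \frac{1}{- \frac{6689355}{184}} = - \frac{184}{6689355}$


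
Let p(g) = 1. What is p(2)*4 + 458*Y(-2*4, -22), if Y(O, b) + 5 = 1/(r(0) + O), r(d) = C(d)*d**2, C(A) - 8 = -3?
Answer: -9373/4 ≈ -2343.3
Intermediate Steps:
C(A) = 5 (C(A) = 8 - 3 = 5)
r(d) = 5*d**2
Y(O, b) = -5 + 1/O (Y(O, b) = -5 + 1/(5*0**2 + O) = -5 + 1/(5*0 + O) = -5 + 1/(0 + O) = -5 + 1/O)
p(2)*4 + 458*Y(-2*4, -22) = 1*4 + 458*(-5 + 1/(-2*4)) = 4 + 458*(-5 + 1/(-8)) = 4 + 458*(-5 - 1/8) = 4 + 458*(-41/8) = 4 - 9389/4 = -9373/4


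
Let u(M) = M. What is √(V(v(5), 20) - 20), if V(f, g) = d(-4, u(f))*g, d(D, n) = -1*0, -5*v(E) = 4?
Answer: 2*I*√5 ≈ 4.4721*I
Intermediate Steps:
v(E) = -⅘ (v(E) = -⅕*4 = -⅘)
d(D, n) = 0
V(f, g) = 0 (V(f, g) = 0*g = 0)
√(V(v(5), 20) - 20) = √(0 - 20) = √(-20) = 2*I*√5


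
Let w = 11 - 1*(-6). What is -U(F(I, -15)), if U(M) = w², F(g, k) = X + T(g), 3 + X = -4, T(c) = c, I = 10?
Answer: -289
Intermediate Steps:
X = -7 (X = -3 - 4 = -7)
w = 17 (w = 11 + 6 = 17)
F(g, k) = -7 + g
U(M) = 289 (U(M) = 17² = 289)
-U(F(I, -15)) = -1*289 = -289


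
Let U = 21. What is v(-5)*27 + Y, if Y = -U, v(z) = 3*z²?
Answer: 2004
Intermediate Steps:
Y = -21 (Y = -1*21 = -21)
v(-5)*27 + Y = (3*(-5)²)*27 - 21 = (3*25)*27 - 21 = 75*27 - 21 = 2025 - 21 = 2004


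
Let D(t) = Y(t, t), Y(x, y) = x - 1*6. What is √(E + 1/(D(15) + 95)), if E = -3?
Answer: I*√8086/52 ≈ 1.7293*I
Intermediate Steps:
Y(x, y) = -6 + x (Y(x, y) = x - 6 = -6 + x)
D(t) = -6 + t
√(E + 1/(D(15) + 95)) = √(-3 + 1/((-6 + 15) + 95)) = √(-3 + 1/(9 + 95)) = √(-3 + 1/104) = √(-311/104) = I*√8086/52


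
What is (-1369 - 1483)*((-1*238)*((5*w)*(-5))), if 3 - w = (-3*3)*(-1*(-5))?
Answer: -814531200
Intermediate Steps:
w = 48 (w = 3 - (-3*3)*(-1*(-5)) = 3 - (-9)*5 = 3 - 1*(-45) = 3 + 45 = 48)
(-1369 - 1483)*((-1*238)*((5*w)*(-5))) = (-1369 - 1483)*((-1*238)*((5*48)*(-5))) = -(-678776)*240*(-5) = -(-678776)*(-1200) = -2852*285600 = -814531200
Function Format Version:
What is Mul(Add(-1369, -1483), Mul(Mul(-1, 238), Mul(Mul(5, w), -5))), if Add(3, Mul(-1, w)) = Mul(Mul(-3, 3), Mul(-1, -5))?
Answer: -814531200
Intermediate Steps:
w = 48 (w = Add(3, Mul(-1, Mul(Mul(-3, 3), Mul(-1, -5)))) = Add(3, Mul(-1, Mul(-9, 5))) = Add(3, Mul(-1, -45)) = Add(3, 45) = 48)
Mul(Add(-1369, -1483), Mul(Mul(-1, 238), Mul(Mul(5, w), -5))) = Mul(Add(-1369, -1483), Mul(Mul(-1, 238), Mul(Mul(5, 48), -5))) = Mul(-2852, Mul(-238, Mul(240, -5))) = Mul(-2852, Mul(-238, -1200)) = Mul(-2852, 285600) = -814531200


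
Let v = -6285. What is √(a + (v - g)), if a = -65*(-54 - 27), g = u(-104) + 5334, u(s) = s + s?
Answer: I*√6146 ≈ 78.396*I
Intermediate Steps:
u(s) = 2*s
g = 5126 (g = 2*(-104) + 5334 = -208 + 5334 = 5126)
a = 5265 (a = -65*(-81) = 5265)
√(a + (v - g)) = √(5265 + (-6285 - 1*5126)) = √(5265 + (-6285 - 5126)) = √(5265 - 11411) = √(-6146) = I*√6146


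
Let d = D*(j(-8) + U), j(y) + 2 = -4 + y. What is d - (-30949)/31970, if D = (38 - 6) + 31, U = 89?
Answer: 151089199/31970 ≈ 4726.0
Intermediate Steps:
j(y) = -6 + y (j(y) = -2 + (-4 + y) = -6 + y)
D = 63 (D = 32 + 31 = 63)
d = 4725 (d = 63*((-6 - 8) + 89) = 63*(-14 + 89) = 63*75 = 4725)
d - (-30949)/31970 = 4725 - (-30949)/31970 = 4725 - 1*(-30949/31970) = 4725 + 30949/31970 = 151089199/31970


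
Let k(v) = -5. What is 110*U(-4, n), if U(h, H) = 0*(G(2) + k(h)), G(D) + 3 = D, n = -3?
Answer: 0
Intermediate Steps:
G(D) = -3 + D
U(h, H) = 0 (U(h, H) = 0*((-3 + 2) - 5) = 0*(-1 - 5) = 0*(-6) = 0)
110*U(-4, n) = 110*0 = 0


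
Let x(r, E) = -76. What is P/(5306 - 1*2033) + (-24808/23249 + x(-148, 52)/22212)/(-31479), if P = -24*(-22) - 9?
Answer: 703221448141804/4433815620970533 ≈ 0.15860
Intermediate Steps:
P = 519 (P = 528 - 9 = 519)
P/(5306 - 1*2033) + (-24808/23249 + x(-148, 52)/22212)/(-31479) = 519/(5306 - 1*2033) + (-24808/23249 - 76/22212)/(-31479) = 519/(5306 - 2033) + (-24808*1/23249 - 76*1/22212)*(-1/31479) = 519/3273 + (-24808/23249 - 19/5553)*(-1/31479) = 519*(1/3273) - 138200555/129101697*(-1/31479) = 173/1091 + 138200555/4063992319863 = 703221448141804/4433815620970533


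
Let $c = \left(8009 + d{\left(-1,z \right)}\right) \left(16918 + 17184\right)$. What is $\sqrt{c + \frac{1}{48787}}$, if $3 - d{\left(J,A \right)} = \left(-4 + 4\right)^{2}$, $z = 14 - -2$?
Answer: $\frac{\sqrt{650322855453460443}}{48787} \approx 16530.0$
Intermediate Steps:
$z = 16$ ($z = 14 + 2 = 16$)
$d{\left(J,A \right)} = 3$ ($d{\left(J,A \right)} = 3 - \left(-4 + 4\right)^{2} = 3 - 0^{2} = 3 - 0 = 3 + 0 = 3$)
$c = 273225224$ ($c = \left(8009 + 3\right) \left(16918 + 17184\right) = 8012 \cdot 34102 = 273225224$)
$\sqrt{c + \frac{1}{48787}} = \sqrt{273225224 + \frac{1}{48787}} = \sqrt{\frac{13329839003289}{48787}} = \frac{\sqrt{650322855453460443}}{48787}$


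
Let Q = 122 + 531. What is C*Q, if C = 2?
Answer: 1306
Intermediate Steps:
Q = 653
C*Q = 2*653 = 1306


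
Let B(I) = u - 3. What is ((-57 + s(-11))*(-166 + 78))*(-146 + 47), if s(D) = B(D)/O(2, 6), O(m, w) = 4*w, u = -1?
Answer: -498036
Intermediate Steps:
B(I) = -4 (B(I) = -1 - 3 = -4)
s(D) = -⅙ (s(D) = -4/(4*6) = -4/24 = -4*1/24 = -⅙)
((-57 + s(-11))*(-166 + 78))*(-146 + 47) = ((-57 - ⅙)*(-166 + 78))*(-146 + 47) = -343/6*(-88)*(-99) = (15092/3)*(-99) = -498036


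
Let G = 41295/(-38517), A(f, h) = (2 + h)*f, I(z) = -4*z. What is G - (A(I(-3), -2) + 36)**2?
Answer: -16653109/12839 ≈ -1297.1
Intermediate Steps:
A(f, h) = f*(2 + h)
G = -13765/12839 (G = 41295*(-1/38517) = -13765/12839 ≈ -1.0721)
G - (A(I(-3), -2) + 36)**2 = -13765/12839 - ((-4*(-3))*(2 - 2) + 36)**2 = -13765/12839 - (12*0 + 36)**2 = -13765/12839 - (0 + 36)**2 = -13765/12839 - 1*36**2 = -13765/12839 - 1*1296 = -13765/12839 - 1296 = -16653109/12839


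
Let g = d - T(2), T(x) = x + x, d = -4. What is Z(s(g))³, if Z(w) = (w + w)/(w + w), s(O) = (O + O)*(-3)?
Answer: 1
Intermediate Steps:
T(x) = 2*x
g = -8 (g = -4 - 2*2 = -4 - 1*4 = -4 - 4 = -8)
s(O) = -6*O (s(O) = (2*O)*(-3) = -6*O)
Z(w) = 1 (Z(w) = (2*w)/((2*w)) = (2*w)*(1/(2*w)) = 1)
Z(s(g))³ = 1³ = 1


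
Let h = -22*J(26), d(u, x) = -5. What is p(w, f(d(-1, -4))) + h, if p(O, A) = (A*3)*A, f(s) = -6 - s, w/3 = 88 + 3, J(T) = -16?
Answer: 355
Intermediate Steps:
w = 273 (w = 3*(88 + 3) = 3*91 = 273)
p(O, A) = 3*A**2 (p(O, A) = (3*A)*A = 3*A**2)
h = 352 (h = -22*(-16) = 352)
p(w, f(d(-1, -4))) + h = 3*(-6 - 1*(-5))**2 + 352 = 3*(-6 + 5)**2 + 352 = 3*(-1)**2 + 352 = 3*1 + 352 = 3 + 352 = 355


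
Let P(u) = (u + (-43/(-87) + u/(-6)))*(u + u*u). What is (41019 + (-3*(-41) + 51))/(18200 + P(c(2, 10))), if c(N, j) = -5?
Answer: 1194597/525670 ≈ 2.2725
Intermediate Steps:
P(u) = (43/87 + 5*u/6)*(u + u**2) (P(u) = (u + (-43*(-1/87) + u*(-1/6)))*(u + u**2) = (u + (43/87 - u/6))*(u + u**2) = (43/87 + 5*u/6)*(u + u**2))
(41019 + (-3*(-41) + 51))/(18200 + P(c(2, 10))) = (41019 + (-3*(-41) + 51))/(18200 + (1/174)*(-5)*(86 + 145*(-5)**2 + 231*(-5))) = (41019 + (123 + 51))/(18200 + (1/174)*(-5)*(86 + 145*25 - 1155)) = (41019 + 174)/(18200 + (1/174)*(-5)*(86 + 3625 - 1155)) = 41193/(18200 + (1/174)*(-5)*2556) = 41193/(18200 - 2130/29) = 41193/(525670/29) = 41193*(29/525670) = 1194597/525670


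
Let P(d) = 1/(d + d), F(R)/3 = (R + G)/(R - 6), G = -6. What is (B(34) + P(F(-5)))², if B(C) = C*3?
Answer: 375769/36 ≈ 10438.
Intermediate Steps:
B(C) = 3*C
F(R) = 3 (F(R) = 3*((R - 6)/(R - 6)) = 3*((-6 + R)/(-6 + R)) = 3*1 = 3)
P(d) = 1/(2*d)
(B(34) + P(F(-5)))² = (3*34 + (½)/3)² = (102 + (½)*(⅓))² = (102 + ⅙)² = (613/6)² = 375769/36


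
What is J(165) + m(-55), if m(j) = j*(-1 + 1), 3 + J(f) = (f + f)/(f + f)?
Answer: -2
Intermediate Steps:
J(f) = -2 (J(f) = -3 + (f + f)/(f + f) = -3 + (2*f)/((2*f)) = -3 + (2*f)*(1/(2*f)) = -3 + 1 = -2)
m(j) = 0 (m(j) = j*0 = 0)
J(165) + m(-55) = -2 + 0 = -2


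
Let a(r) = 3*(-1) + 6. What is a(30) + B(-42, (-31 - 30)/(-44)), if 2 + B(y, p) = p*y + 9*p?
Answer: -179/4 ≈ -44.750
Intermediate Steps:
a(r) = 3 (a(r) = -3 + 6 = 3)
B(y, p) = -2 + 9*p + p*y (B(y, p) = -2 + (p*y + 9*p) = -2 + (9*p + p*y) = -2 + 9*p + p*y)
a(30) + B(-42, (-31 - 30)/(-44)) = 3 + (-2 + 9*((-31 - 30)/(-44)) + ((-31 - 30)/(-44))*(-42)) = 3 + (-2 + 9*(-61*(-1/44)) - 61*(-1/44)*(-42)) = 3 + (-2 + 9*(61/44) + (61/44)*(-42)) = 3 + (-2 + 549/44 - 1281/22) = 3 - 191/4 = -179/4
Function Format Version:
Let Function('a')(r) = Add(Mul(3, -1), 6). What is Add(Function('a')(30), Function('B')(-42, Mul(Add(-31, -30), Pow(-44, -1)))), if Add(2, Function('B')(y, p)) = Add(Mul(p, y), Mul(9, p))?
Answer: Rational(-179, 4) ≈ -44.750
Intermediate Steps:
Function('a')(r) = 3 (Function('a')(r) = Add(-3, 6) = 3)
Function('B')(y, p) = Add(-2, Mul(9, p), Mul(p, y)) (Function('B')(y, p) = Add(-2, Add(Mul(p, y), Mul(9, p))) = Add(-2, Add(Mul(9, p), Mul(p, y))) = Add(-2, Mul(9, p), Mul(p, y)))
Add(Function('a')(30), Function('B')(-42, Mul(Add(-31, -30), Pow(-44, -1)))) = Add(3, Add(-2, Mul(9, Mul(Add(-31, -30), Pow(-44, -1))), Mul(Mul(Add(-31, -30), Pow(-44, -1)), -42))) = Add(3, Add(-2, Mul(9, Mul(-61, Rational(-1, 44))), Mul(Mul(-61, Rational(-1, 44)), -42))) = Add(3, Add(-2, Mul(9, Rational(61, 44)), Mul(Rational(61, 44), -42))) = Add(3, Add(-2, Rational(549, 44), Rational(-1281, 22))) = Add(3, Rational(-191, 4)) = Rational(-179, 4)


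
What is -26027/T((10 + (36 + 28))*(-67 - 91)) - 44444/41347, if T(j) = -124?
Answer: 1070627313/5127028 ≈ 208.82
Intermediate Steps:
-26027/T((10 + (36 + 28))*(-67 - 91)) - 44444/41347 = -26027/(-124) - 44444/41347 = -26027*(-1/124) - 44444*1/41347 = 26027/124 - 44444/41347 = 1070627313/5127028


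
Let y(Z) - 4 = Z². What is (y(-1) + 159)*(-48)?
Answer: -7872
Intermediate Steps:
y(Z) = 4 + Z²
(y(-1) + 159)*(-48) = ((4 + (-1)²) + 159)*(-48) = ((4 + 1) + 159)*(-48) = (5 + 159)*(-48) = 164*(-48) = -7872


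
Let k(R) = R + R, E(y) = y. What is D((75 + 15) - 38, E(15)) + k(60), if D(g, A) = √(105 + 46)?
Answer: 120 + √151 ≈ 132.29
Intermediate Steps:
D(g, A) = √151
k(R) = 2*R
D((75 + 15) - 38, E(15)) + k(60) = √151 + 2*60 = √151 + 120 = 120 + √151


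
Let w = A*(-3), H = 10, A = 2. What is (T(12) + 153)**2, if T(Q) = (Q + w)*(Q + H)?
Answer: 81225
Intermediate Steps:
w = -6 (w = 2*(-3) = -6)
T(Q) = (-6 + Q)*(10 + Q) (T(Q) = (Q - 6)*(Q + 10) = (-6 + Q)*(10 + Q))
(T(12) + 153)**2 = ((-60 + 12**2 + 4*12) + 153)**2 = ((-60 + 144 + 48) + 153)**2 = (132 + 153)**2 = 285**2 = 81225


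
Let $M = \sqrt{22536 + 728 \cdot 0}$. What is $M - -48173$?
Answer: $48173 + 6 \sqrt{626} \approx 48323.0$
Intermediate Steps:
$M = 6 \sqrt{626}$ ($M = \sqrt{22536 + 0} = \sqrt{22536} = 6 \sqrt{626} \approx 150.12$)
$M - -48173 = 6 \sqrt{626} - -48173 = 6 \sqrt{626} + 48173 = 48173 + 6 \sqrt{626}$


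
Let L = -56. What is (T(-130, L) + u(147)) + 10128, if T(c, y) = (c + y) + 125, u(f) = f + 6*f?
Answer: 11096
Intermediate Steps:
u(f) = 7*f
T(c, y) = 125 + c + y
(T(-130, L) + u(147)) + 10128 = ((125 - 130 - 56) + 7*147) + 10128 = (-61 + 1029) + 10128 = 968 + 10128 = 11096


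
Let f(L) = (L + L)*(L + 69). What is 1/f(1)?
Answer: 1/140 ≈ 0.0071429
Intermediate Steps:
f(L) = 2*L*(69 + L) (f(L) = (2*L)*(69 + L) = 2*L*(69 + L))
1/f(1) = 1/(2*1*(69 + 1)) = 1/(2*1*70) = 1/140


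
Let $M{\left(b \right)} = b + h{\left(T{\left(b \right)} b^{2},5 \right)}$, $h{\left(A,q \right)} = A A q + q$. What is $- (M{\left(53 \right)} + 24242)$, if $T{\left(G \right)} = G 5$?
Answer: $-2770545165425$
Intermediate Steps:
$T{\left(G \right)} = 5 G$
$h{\left(A,q \right)} = q + q A^{2}$ ($h{\left(A,q \right)} = A^{2} q + q = q A^{2} + q = q + q A^{2}$)
$M{\left(b \right)} = 5 + b + 125 b^{6}$ ($M{\left(b \right)} = b + 5 \left(1 + \left(5 b b^{2}\right)^{2}\right) = b + 5 \left(1 + \left(5 b^{3}\right)^{2}\right) = b + 5 \left(1 + 25 b^{6}\right) = b + \left(5 + 125 b^{6}\right) = 5 + b + 125 b^{6}$)
$- (M{\left(53 \right)} + 24242) = - (\left(5 + 53 + 125 \cdot 53^{6}\right) + 24242) = - (\left(5 + 53 + 125 \cdot 22164361129\right) + 24242) = - (\left(5 + 53 + 2770545141125\right) + 24242) = - (2770545141183 + 24242) = \left(-1\right) 2770545165425 = -2770545165425$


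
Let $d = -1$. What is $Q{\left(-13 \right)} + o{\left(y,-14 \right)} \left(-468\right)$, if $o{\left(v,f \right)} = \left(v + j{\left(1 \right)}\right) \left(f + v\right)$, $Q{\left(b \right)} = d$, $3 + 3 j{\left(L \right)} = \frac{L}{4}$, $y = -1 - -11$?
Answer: $17003$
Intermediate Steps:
$y = 10$ ($y = -1 + 11 = 10$)
$j{\left(L \right)} = -1 + \frac{L}{12}$ ($j{\left(L \right)} = -1 + \frac{L \frac{1}{4}}{3} = -1 + \frac{\frac{1}{4} L}{3} = -1 + \frac{L}{12}$)
$Q{\left(b \right)} = -1$
$o{\left(v,f \right)} = \left(- \frac{11}{12} + v\right) \left(f + v\right)$ ($o{\left(v,f \right)} = \left(v + \left(-1 + \frac{1}{12} \cdot 1\right)\right) \left(f + v\right) = \left(v + \left(-1 + \frac{1}{12}\right)\right) \left(f + v\right) = \left(v - \frac{11}{12}\right) \left(f + v\right) = \left(- \frac{11}{12} + v\right) \left(f + v\right)$)
$Q{\left(-13 \right)} + o{\left(y,-14 \right)} \left(-468\right) = -1 + \left(10^{2} - - \frac{77}{6} - \frac{55}{6} - 140\right) \left(-468\right) = -1 + \left(100 + \frac{77}{6} - \frac{55}{6} - 140\right) \left(-468\right) = -1 - -17004 = -1 + 17004 = 17003$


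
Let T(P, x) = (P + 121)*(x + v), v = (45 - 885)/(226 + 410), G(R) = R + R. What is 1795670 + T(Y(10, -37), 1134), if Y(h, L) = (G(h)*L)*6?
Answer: -164107698/53 ≈ -3.0964e+6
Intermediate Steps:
G(R) = 2*R
v = -70/53 (v = -840/636 = -840*1/636 = -70/53 ≈ -1.3208)
Y(h, L) = 12*L*h (Y(h, L) = ((2*h)*L)*6 = (2*L*h)*6 = 12*L*h)
T(P, x) = (121 + P)*(-70/53 + x) (T(P, x) = (P + 121)*(x - 70/53) = (121 + P)*(-70/53 + x))
1795670 + T(Y(10, -37), 1134) = 1795670 + (-8470/53 + 121*1134 - 840*(-37)*10/53 + (12*(-37)*10)*1134) = 1795670 + (-8470/53 + 137214 - 70/53*(-4440) - 4440*1134) = 1795670 + (-8470/53 + 137214 + 310800/53 - 5034960) = 1795670 - 259278208/53 = -164107698/53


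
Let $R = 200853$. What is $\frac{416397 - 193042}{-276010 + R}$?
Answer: $- \frac{223355}{75157} \approx -2.9718$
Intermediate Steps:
$\frac{416397 - 193042}{-276010 + R} = \frac{416397 - 193042}{-276010 + 200853} = \frac{223355}{-75157} = 223355 \left(- \frac{1}{75157}\right) = - \frac{223355}{75157}$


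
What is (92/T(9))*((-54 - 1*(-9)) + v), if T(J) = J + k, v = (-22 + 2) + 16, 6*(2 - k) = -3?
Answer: -392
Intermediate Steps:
k = 5/2 (k = 2 - 1/6*(-3) = 2 + 1/2 = 5/2 ≈ 2.5000)
v = -4 (v = -20 + 16 = -4)
T(J) = 5/2 + J (T(J) = J + 5/2 = 5/2 + J)
(92/T(9))*((-54 - 1*(-9)) + v) = (92/(5/2 + 9))*((-54 - 1*(-9)) - 4) = (92/(23/2))*((-54 + 9) - 4) = (92*(2/23))*(-45 - 4) = 8*(-49) = -392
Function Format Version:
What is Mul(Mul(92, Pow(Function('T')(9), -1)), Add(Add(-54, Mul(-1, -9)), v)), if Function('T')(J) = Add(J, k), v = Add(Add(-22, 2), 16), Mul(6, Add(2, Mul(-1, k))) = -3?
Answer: -392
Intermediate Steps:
k = Rational(5, 2) (k = Add(2, Mul(Rational(-1, 6), -3)) = Add(2, Rational(1, 2)) = Rational(5, 2) ≈ 2.5000)
v = -4 (v = Add(-20, 16) = -4)
Function('T')(J) = Add(Rational(5, 2), J) (Function('T')(J) = Add(J, Rational(5, 2)) = Add(Rational(5, 2), J))
Mul(Mul(92, Pow(Function('T')(9), -1)), Add(Add(-54, Mul(-1, -9)), v)) = Mul(Mul(92, Pow(Add(Rational(5, 2), 9), -1)), Add(Add(-54, Mul(-1, -9)), -4)) = Mul(Mul(92, Pow(Rational(23, 2), -1)), Add(Add(-54, 9), -4)) = Mul(Mul(92, Rational(2, 23)), Add(-45, -4)) = Mul(8, -49) = -392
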